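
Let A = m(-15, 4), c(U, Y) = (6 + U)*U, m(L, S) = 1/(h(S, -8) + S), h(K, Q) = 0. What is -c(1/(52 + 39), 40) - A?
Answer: -10469/33124 ≈ -0.31605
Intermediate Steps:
m(L, S) = 1/S (m(L, S) = 1/(0 + S) = 1/S)
c(U, Y) = U*(6 + U)
A = ¼ (A = 1/4 = ¼ ≈ 0.25000)
-c(1/(52 + 39), 40) - A = -(6 + 1/(52 + 39))/(52 + 39) - 1*¼ = -(6 + 1/91)/91 - ¼ = -547/(91*91) - ¼ = -1*547/8281 - ¼ = -547/8281 - ¼ = -10469/33124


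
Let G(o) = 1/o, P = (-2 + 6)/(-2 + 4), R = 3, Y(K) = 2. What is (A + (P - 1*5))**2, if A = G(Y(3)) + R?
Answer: 1/4 ≈ 0.25000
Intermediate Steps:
P = 2 (P = 4/2 = 4*(1/2) = 2)
A = 7/2 (A = 1/2 + 3 = 7/2 ≈ 3.5000)
(A + (P - 1*5))**2 = (7/2 + (2 - 1*5))**2 = (7/2 + (2 - 5))**2 = (7/2 - 3)**2 = (1/2)**2 = 1/4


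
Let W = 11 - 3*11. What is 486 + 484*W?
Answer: -10162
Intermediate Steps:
W = -22 (W = 11 - 33 = -22)
486 + 484*W = 486 + 484*(-22) = 486 - 10648 = -10162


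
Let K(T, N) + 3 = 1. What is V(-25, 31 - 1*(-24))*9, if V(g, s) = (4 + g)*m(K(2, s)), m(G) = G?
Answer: 378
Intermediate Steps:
K(T, N) = -2 (K(T, N) = -3 + 1 = -2)
V(g, s) = -8 - 2*g (V(g, s) = (4 + g)*(-2) = -8 - 2*g)
V(-25, 31 - 1*(-24))*9 = (-8 - 2*(-25))*9 = (-8 + 50)*9 = 42*9 = 378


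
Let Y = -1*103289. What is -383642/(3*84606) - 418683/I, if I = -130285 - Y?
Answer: 47956241131/3426035364 ≈ 13.998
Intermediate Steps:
Y = -103289
I = -26996 (I = -130285 - 1*(-103289) = -130285 + 103289 = -26996)
-383642/(3*84606) - 418683/I = -383642/(3*84606) - 418683/(-26996) = -383642/253818 - 418683*(-1/26996) = -383642*1/253818 + 418683/26996 = -191821/126909 + 418683/26996 = 47956241131/3426035364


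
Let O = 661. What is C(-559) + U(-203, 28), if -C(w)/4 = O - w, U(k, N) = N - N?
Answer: -4880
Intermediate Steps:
U(k, N) = 0
C(w) = -2644 + 4*w (C(w) = -4*(661 - w) = -2644 + 4*w)
C(-559) + U(-203, 28) = (-2644 + 4*(-559)) + 0 = (-2644 - 2236) + 0 = -4880 + 0 = -4880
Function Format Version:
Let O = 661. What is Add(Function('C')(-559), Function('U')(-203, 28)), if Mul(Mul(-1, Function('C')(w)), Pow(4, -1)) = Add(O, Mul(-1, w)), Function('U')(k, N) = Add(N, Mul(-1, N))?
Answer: -4880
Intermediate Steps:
Function('U')(k, N) = 0
Function('C')(w) = Add(-2644, Mul(4, w)) (Function('C')(w) = Mul(-4, Add(661, Mul(-1, w))) = Add(-2644, Mul(4, w)))
Add(Function('C')(-559), Function('U')(-203, 28)) = Add(Add(-2644, Mul(4, -559)), 0) = Add(Add(-2644, -2236), 0) = Add(-4880, 0) = -4880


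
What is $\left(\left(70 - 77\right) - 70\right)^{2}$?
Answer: $5929$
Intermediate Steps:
$\left(\left(70 - 77\right) - 70\right)^{2} = \left(-7 - 70\right)^{2} = \left(-77\right)^{2} = 5929$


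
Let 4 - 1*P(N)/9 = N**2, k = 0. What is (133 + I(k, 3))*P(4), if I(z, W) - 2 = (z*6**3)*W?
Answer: -14580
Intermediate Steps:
I(z, W) = 2 + 216*W*z (I(z, W) = 2 + (z*6**3)*W = 2 + (z*216)*W = 2 + (216*z)*W = 2 + 216*W*z)
P(N) = 36 - 9*N**2
(133 + I(k, 3))*P(4) = (133 + (2 + 216*3*0))*(36 - 9*4**2) = (133 + (2 + 0))*(36 - 9*16) = (133 + 2)*(36 - 144) = 135*(-108) = -14580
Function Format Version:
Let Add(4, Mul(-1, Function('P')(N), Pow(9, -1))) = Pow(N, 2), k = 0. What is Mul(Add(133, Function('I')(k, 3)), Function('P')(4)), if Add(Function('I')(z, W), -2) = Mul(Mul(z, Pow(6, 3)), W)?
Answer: -14580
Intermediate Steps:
Function('I')(z, W) = Add(2, Mul(216, W, z)) (Function('I')(z, W) = Add(2, Mul(Mul(z, Pow(6, 3)), W)) = Add(2, Mul(Mul(z, 216), W)) = Add(2, Mul(Mul(216, z), W)) = Add(2, Mul(216, W, z)))
Function('P')(N) = Add(36, Mul(-9, Pow(N, 2)))
Mul(Add(133, Function('I')(k, 3)), Function('P')(4)) = Mul(Add(133, Add(2, Mul(216, 3, 0))), Add(36, Mul(-9, Pow(4, 2)))) = Mul(Add(133, Add(2, 0)), Add(36, Mul(-9, 16))) = Mul(Add(133, 2), Add(36, -144)) = Mul(135, -108) = -14580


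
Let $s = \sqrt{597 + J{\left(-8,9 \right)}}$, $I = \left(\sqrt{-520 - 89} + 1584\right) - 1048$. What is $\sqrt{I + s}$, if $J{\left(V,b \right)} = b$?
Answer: $\sqrt{536 + \sqrt{606} + i \sqrt{609}} \approx 23.683 + 0.521 i$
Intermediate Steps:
$I = 536 + i \sqrt{609}$ ($I = \left(\sqrt{-609} + 1584\right) - 1048 = \left(i \sqrt{609} + 1584\right) - 1048 = \left(1584 + i \sqrt{609}\right) - 1048 = 536 + i \sqrt{609} \approx 536.0 + 24.678 i$)
$s = \sqrt{606}$ ($s = \sqrt{597 + 9} = \sqrt{606} \approx 24.617$)
$\sqrt{I + s} = \sqrt{\left(536 + i \sqrt{609}\right) + \sqrt{606}} = \sqrt{536 + \sqrt{606} + i \sqrt{609}}$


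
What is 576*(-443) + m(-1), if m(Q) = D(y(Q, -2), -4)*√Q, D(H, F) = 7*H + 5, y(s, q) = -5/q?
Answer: -255168 + 45*I/2 ≈ -2.5517e+5 + 22.5*I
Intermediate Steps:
D(H, F) = 5 + 7*H
m(Q) = 45*√Q/2 (m(Q) = (5 + 7*(-5/(-2)))*√Q = (5 + 7*(-5*(-½)))*√Q = (5 + 7*(5/2))*√Q = (5 + 35/2)*√Q = 45*√Q/2)
576*(-443) + m(-1) = 576*(-443) + 45*√(-1)/2 = -255168 + 45*I/2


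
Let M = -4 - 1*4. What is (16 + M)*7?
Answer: 56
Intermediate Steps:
M = -8 (M = -4 - 4 = -8)
(16 + M)*7 = (16 - 8)*7 = 8*7 = 56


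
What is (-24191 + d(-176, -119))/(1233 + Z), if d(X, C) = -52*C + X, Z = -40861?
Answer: 18179/39628 ≈ 0.45874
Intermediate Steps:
d(X, C) = X - 52*C
(-24191 + d(-176, -119))/(1233 + Z) = (-24191 + (-176 - 52*(-119)))/(1233 - 40861) = (-24191 + (-176 + 6188))/(-39628) = (-24191 + 6012)*(-1/39628) = -18179*(-1/39628) = 18179/39628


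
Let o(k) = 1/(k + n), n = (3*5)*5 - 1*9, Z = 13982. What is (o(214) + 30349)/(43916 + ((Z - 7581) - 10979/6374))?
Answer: 27082236827/44899341060 ≈ 0.60318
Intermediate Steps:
n = 66 (n = 15*5 - 9 = 75 - 9 = 66)
o(k) = 1/(66 + k) (o(k) = 1/(k + 66) = 1/(66 + k))
(o(214) + 30349)/(43916 + ((Z - 7581) - 10979/6374)) = (1/(66 + 214) + 30349)/(43916 + ((13982 - 7581) - 10979/6374)) = (1/280 + 30349)/(43916 + (6401 - 10979*1/6374)) = (1/280 + 30349)/(43916 + (6401 - 10979/6374)) = 8497721/(280*(43916 + 40788995/6374)) = 8497721/(280*(320709579/6374)) = (8497721/280)*(6374/320709579) = 27082236827/44899341060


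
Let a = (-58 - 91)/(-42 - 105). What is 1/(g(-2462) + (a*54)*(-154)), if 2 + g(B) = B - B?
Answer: -7/59018 ≈ -0.00011861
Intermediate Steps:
a = 149/147 (a = -149/(-147) = -149*(-1/147) = 149/147 ≈ 1.0136)
g(B) = -2 (g(B) = -2 + (B - B) = -2 + 0 = -2)
1/(g(-2462) + (a*54)*(-154)) = 1/(-2 + ((149/147)*54)*(-154)) = 1/(-2 + (2682/49)*(-154)) = 1/(-2 - 59004/7) = 1/(-59018/7) = -7/59018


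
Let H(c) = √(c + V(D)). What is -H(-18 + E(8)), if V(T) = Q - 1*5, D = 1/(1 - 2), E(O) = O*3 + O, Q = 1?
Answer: -√10 ≈ -3.1623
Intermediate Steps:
E(O) = 4*O (E(O) = 3*O + O = 4*O)
D = -1 (D = 1/(-1) = -1)
V(T) = -4 (V(T) = 1 - 1*5 = 1 - 5 = -4)
H(c) = √(-4 + c) (H(c) = √(c - 4) = √(-4 + c))
-H(-18 + E(8)) = -√(-4 + (-18 + 4*8)) = -√(-4 + (-18 + 32)) = -√(-4 + 14) = -√10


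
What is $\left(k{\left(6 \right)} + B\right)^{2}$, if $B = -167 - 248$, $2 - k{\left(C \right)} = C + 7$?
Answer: $181476$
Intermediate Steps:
$k{\left(C \right)} = -5 - C$ ($k{\left(C \right)} = 2 - \left(C + 7\right) = 2 - \left(7 + C\right) = -5 - C$)
$B = -415$
$\left(k{\left(6 \right)} + B\right)^{2} = \left(\left(-5 - 6\right) - 415\right)^{2} = \left(-11 - 415\right)^{2} = \left(-426\right)^{2} = 181476$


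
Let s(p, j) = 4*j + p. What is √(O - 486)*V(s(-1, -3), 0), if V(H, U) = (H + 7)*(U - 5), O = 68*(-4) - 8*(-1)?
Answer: 150*I*√30 ≈ 821.58*I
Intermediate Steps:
s(p, j) = p + 4*j
O = -264 (O = -272 + 8 = -264)
V(H, U) = (-5 + U)*(7 + H) (V(H, U) = (7 + H)*(-5 + U) = (-5 + U)*(7 + H))
√(O - 486)*V(s(-1, -3), 0) = √(-264 - 486)*(-35 - 5*(-1 + 4*(-3)) + 7*0 + (-1 + 4*(-3))*0) = √(-750)*(-35 - 5*(-1 - 12) + 0 + (-1 - 12)*0) = (5*I*√30)*(-35 - 5*(-13) + 0 - 13*0) = (5*I*√30)*(-35 + 65 + 0 + 0) = (5*I*√30)*30 = 150*I*√30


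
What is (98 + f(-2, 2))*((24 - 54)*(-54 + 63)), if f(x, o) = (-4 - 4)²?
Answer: -43740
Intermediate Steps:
f(x, o) = 64 (f(x, o) = (-8)² = 64)
(98 + f(-2, 2))*((24 - 54)*(-54 + 63)) = (98 + 64)*((24 - 54)*(-54 + 63)) = 162*(-30*9) = 162*(-270) = -43740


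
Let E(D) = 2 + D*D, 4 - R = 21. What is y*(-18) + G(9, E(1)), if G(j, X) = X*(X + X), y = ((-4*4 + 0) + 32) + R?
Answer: 36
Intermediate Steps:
R = -17 (R = 4 - 1*21 = 4 - 21 = -17)
y = -1 (y = ((-4*4 + 0) + 32) - 17 = ((-16 + 0) + 32) - 17 = (-16 + 32) - 17 = 16 - 17 = -1)
E(D) = 2 + D**2
G(j, X) = 2*X**2 (G(j, X) = X*(2*X) = 2*X**2)
y*(-18) + G(9, E(1)) = -1*(-18) + 2*(2 + 1**2)**2 = 18 + 2*(2 + 1)**2 = 18 + 2*3**2 = 18 + 2*9 = 18 + 18 = 36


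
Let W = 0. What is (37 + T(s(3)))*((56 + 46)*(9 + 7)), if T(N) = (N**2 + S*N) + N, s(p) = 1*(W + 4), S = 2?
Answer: 106080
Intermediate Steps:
s(p) = 4 (s(p) = 1*(0 + 4) = 1*4 = 4)
T(N) = N**2 + 3*N (T(N) = (N**2 + 2*N) + N = N**2 + 3*N)
(37 + T(s(3)))*((56 + 46)*(9 + 7)) = (37 + 4*(3 + 4))*((56 + 46)*(9 + 7)) = (37 + 4*7)*(102*16) = (37 + 28)*1632 = 65*1632 = 106080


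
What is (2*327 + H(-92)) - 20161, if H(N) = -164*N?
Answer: -4419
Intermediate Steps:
(2*327 + H(-92)) - 20161 = (2*327 - 164*(-92)) - 20161 = (654 + 15088) - 20161 = 15742 - 20161 = -4419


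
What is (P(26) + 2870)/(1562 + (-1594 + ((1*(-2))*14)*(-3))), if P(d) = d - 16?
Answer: 720/13 ≈ 55.385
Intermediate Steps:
P(d) = -16 + d
(P(26) + 2870)/(1562 + (-1594 + ((1*(-2))*14)*(-3))) = ((-16 + 26) + 2870)/(1562 + (-1594 + ((1*(-2))*14)*(-3))) = (10 + 2870)/(1562 + (-1594 - 2*14*(-3))) = 2880/(1562 + (-1594 - 28*(-3))) = 2880/(1562 + (-1594 + 84)) = 2880/(1562 - 1510) = 2880/52 = 2880*(1/52) = 720/13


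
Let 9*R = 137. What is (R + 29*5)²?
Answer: 2079364/81 ≈ 25671.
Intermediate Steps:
R = 137/9 (R = (⅑)*137 = 137/9 ≈ 15.222)
(R + 29*5)² = (137/9 + 29*5)² = (137/9 + 145)² = (1442/9)² = 2079364/81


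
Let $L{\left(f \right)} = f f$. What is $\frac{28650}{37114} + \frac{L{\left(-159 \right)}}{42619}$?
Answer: $\frac{1079656692}{790880783} \approx 1.3651$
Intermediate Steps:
$L{\left(f \right)} = f^{2}$
$\frac{28650}{37114} + \frac{L{\left(-159 \right)}}{42619} = \frac{28650}{37114} + \frac{\left(-159\right)^{2}}{42619} = 28650 \cdot \frac{1}{37114} + 25281 \cdot \frac{1}{42619} = \frac{14325}{18557} + \frac{25281}{42619} = \frac{1079656692}{790880783}$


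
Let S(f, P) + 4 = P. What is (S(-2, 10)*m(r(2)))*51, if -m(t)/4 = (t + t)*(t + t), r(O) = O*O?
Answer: -78336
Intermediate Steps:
r(O) = O²
S(f, P) = -4 + P
m(t) = -16*t² (m(t) = -4*(t + t)*(t + t) = -4*2*t*2*t = -16*t²)
(S(-2, 10)*m(r(2)))*51 = ((-4 + 10)*(-16*(2²)²))*51 = (6*(-16*4²))*51 = (6*(-16*16))*51 = (6*(-256))*51 = -1536*51 = -78336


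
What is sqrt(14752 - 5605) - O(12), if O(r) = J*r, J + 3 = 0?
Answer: 36 + sqrt(9147) ≈ 131.64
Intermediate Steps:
J = -3 (J = -3 + 0 = -3)
O(r) = -3*r
sqrt(14752 - 5605) - O(12) = sqrt(14752 - 5605) - (-3)*12 = sqrt(9147) - 1*(-36) = sqrt(9147) + 36 = 36 + sqrt(9147)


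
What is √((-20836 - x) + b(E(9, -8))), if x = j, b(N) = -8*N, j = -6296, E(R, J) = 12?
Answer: 2*I*√3659 ≈ 120.98*I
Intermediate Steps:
x = -6296
√((-20836 - x) + b(E(9, -8))) = √((-20836 - 1*(-6296)) - 8*12) = √((-20836 + 6296) - 96) = √(-14540 - 96) = √(-14636) = 2*I*√3659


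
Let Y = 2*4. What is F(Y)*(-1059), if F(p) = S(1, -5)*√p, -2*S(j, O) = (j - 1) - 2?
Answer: -2118*√2 ≈ -2995.3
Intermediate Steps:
S(j, O) = 3/2 - j/2 (S(j, O) = -((j - 1) - 2)/2 = -((-1 + j) - 2)/2 = -(-3 + j)/2 = 3/2 - j/2)
Y = 8
F(p) = √p (F(p) = (3/2 - ½*1)*√p = (3/2 - ½)*√p = 1*√p = √p)
F(Y)*(-1059) = √8*(-1059) = (2*√2)*(-1059) = -2118*√2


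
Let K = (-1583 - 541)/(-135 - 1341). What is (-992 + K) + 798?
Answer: -7895/41 ≈ -192.56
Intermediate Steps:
K = 59/41 (K = -2124/(-1476) = -2124*(-1/1476) = 59/41 ≈ 1.4390)
(-992 + K) + 798 = (-992 + 59/41) + 798 = -40613/41 + 798 = -7895/41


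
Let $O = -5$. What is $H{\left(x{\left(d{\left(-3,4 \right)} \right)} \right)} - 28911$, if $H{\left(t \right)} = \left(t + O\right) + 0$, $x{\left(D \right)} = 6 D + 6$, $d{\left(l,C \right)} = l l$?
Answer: $-28856$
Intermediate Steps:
$d{\left(l,C \right)} = l^{2}$
$x{\left(D \right)} = 6 + 6 D$
$H{\left(t \right)} = -5 + t$ ($H{\left(t \right)} = \left(t - 5\right) + 0 = \left(-5 + t\right) + 0 = -5 + t$)
$H{\left(x{\left(d{\left(-3,4 \right)} \right)} \right)} - 28911 = \left(-5 + \left(6 + 6 \left(-3\right)^{2}\right)\right) - 28911 = \left(-5 + \left(6 + 6 \cdot 9\right)\right) - 28911 = \left(-5 + \left(6 + 54\right)\right) - 28911 = \left(-5 + 60\right) - 28911 = 55 - 28911 = -28856$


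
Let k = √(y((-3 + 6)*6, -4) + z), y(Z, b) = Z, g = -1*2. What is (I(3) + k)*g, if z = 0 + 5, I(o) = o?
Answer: -6 - 2*√23 ≈ -15.592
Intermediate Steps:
g = -2
z = 5
k = √23 (k = √((-3 + 6)*6 + 5) = √(3*6 + 5) = √(18 + 5) = √23 ≈ 4.7958)
(I(3) + k)*g = (3 + √23)*(-2) = -6 - 2*√23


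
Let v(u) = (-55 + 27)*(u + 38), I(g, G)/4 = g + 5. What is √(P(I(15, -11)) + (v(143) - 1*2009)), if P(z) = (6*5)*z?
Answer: I*√4677 ≈ 68.389*I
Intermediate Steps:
I(g, G) = 20 + 4*g (I(g, G) = 4*(g + 5) = 4*(5 + g) = 20 + 4*g)
v(u) = -1064 - 28*u (v(u) = -28*(38 + u) = -1064 - 28*u)
P(z) = 30*z
√(P(I(15, -11)) + (v(143) - 1*2009)) = √(30*(20 + 4*15) + ((-1064 - 28*143) - 1*2009)) = √(30*(20 + 60) + ((-1064 - 4004) - 2009)) = √(30*80 + (-5068 - 2009)) = √(2400 - 7077) = √(-4677) = I*√4677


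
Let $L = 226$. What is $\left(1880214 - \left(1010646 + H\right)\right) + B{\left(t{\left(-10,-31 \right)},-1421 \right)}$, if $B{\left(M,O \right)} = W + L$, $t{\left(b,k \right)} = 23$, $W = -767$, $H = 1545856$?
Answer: $-676829$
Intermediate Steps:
$B{\left(M,O \right)} = -541$ ($B{\left(M,O \right)} = -767 + 226 = -541$)
$\left(1880214 - \left(1010646 + H\right)\right) + B{\left(t{\left(-10,-31 \right)},-1421 \right)} = \left(1880214 - 2556502\right) - 541 = -676288 - 541 = -676829$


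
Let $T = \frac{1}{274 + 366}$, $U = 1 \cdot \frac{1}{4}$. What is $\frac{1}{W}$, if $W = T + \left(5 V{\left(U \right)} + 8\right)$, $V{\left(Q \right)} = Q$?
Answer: $\frac{640}{5921} \approx 0.10809$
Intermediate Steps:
$U = \frac{1}{4}$ ($U = 1 \cdot \frac{1}{4} = \frac{1}{4} \approx 0.25$)
$T = \frac{1}{640} \approx 0.0015625$
$W = \frac{5921}{640}$ ($W = \frac{1}{640} + \left(5 \cdot \frac{1}{4} + 8\right) = \frac{1}{640} + \left(\frac{5}{4} + 8\right) = \frac{1}{640} + \frac{37}{4} = \frac{5921}{640} \approx 9.2516$)
$\frac{1}{W} = \frac{1}{\frac{5921}{640}} = \frac{640}{5921}$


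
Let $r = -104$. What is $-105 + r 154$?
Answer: $-16121$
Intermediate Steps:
$-105 + r 154 = -105 - 16016 = -16121$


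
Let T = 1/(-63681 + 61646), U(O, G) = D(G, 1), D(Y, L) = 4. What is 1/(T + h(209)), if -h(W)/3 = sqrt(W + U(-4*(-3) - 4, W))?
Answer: 2035/7938728324 - 12423675*sqrt(213)/7938728324 ≈ -0.022839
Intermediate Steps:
U(O, G) = 4
h(W) = -3*sqrt(4 + W) (h(W) = -3*sqrt(W + 4) = -3*sqrt(4 + W))
T = -1/2035 (T = 1/(-2035) = -1/2035 ≈ -0.00049140)
1/(T + h(209)) = 1/(-1/2035 - 3*sqrt(4 + 209)) = 1/(-1/2035 - 3*sqrt(213))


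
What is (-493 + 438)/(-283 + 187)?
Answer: 55/96 ≈ 0.57292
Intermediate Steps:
(-493 + 438)/(-283 + 187) = -55/(-96) = -55*(-1/96) = 55/96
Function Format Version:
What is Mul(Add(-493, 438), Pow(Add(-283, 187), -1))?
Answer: Rational(55, 96) ≈ 0.57292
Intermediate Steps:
Mul(Add(-493, 438), Pow(Add(-283, 187), -1)) = Mul(-55, Pow(-96, -1)) = Mul(-55, Rational(-1, 96)) = Rational(55, 96)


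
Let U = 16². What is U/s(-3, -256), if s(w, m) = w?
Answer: -256/3 ≈ -85.333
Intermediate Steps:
U = 256
U/s(-3, -256) = 256/(-3) = 256*(-⅓) = -256/3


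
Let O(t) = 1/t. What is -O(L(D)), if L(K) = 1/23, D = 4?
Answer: -23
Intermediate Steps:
L(K) = 1/23
-O(L(D)) = -1/1/23 = -1*23 = -23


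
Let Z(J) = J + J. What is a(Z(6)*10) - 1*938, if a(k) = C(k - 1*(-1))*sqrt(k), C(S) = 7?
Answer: -938 + 14*sqrt(30) ≈ -861.32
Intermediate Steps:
Z(J) = 2*J
a(k) = 7*sqrt(k)
a(Z(6)*10) - 1*938 = 7*sqrt((2*6)*10) - 1*938 = 7*sqrt(12*10) - 938 = 7*sqrt(120) - 938 = 7*(2*sqrt(30)) - 938 = 14*sqrt(30) - 938 = -938 + 14*sqrt(30)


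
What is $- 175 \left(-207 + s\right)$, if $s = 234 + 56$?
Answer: $-14525$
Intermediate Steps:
$s = 290$
$- 175 \left(-207 + s\right) = - 175 \left(-207 + 290\right) = \left(-175\right) 83 = -14525$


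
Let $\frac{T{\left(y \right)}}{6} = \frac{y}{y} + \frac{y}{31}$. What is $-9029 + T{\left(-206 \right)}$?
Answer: $- \frac{280949}{31} \approx -9062.9$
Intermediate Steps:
$T{\left(y \right)} = 6 + \frac{6 y}{31}$ ($T{\left(y \right)} = 6 \left(\frac{y}{y} + \frac{y}{31}\right) = 6 \left(1 + y \frac{1}{31}\right) = 6 \left(1 + \frac{y}{31}\right) = 6 + \frac{6 y}{31}$)
$-9029 + T{\left(-206 \right)} = -9029 + \left(6 + \frac{6}{31} \left(-206\right)\right) = -9029 + \left(6 - \frac{1236}{31}\right) = -9029 - \frac{1050}{31} = - \frac{280949}{31}$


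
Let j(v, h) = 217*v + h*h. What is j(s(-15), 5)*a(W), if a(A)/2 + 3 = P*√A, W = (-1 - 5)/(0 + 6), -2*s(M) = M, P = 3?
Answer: -9915 + 9915*I ≈ -9915.0 + 9915.0*I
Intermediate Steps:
s(M) = -M/2
j(v, h) = h² + 217*v (j(v, h) = 217*v + h² = h² + 217*v)
W = -1 (W = -6/6 = -6*⅙ = -1)
a(A) = -6 + 6*√A (a(A) = -6 + 2*(3*√A) = -6 + 6*√A)
j(s(-15), 5)*a(W) = (5² + 217*(-½*(-15)))*(-6 + 6*√(-1)) = (25 + 217*(15/2))*(-6 + 6*I) = (25 + 3255/2)*(-6 + 6*I) = 3305*(-6 + 6*I)/2 = -9915 + 9915*I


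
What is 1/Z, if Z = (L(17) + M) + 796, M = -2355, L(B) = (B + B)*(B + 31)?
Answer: 1/73 ≈ 0.013699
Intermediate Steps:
L(B) = 2*B*(31 + B) (L(B) = (2*B)*(31 + B) = 2*B*(31 + B))
Z = 73 (Z = (2*17*(31 + 17) - 2355) + 796 = (2*17*48 - 2355) + 796 = (1632 - 2355) + 796 = -723 + 796 = 73)
1/Z = 1/73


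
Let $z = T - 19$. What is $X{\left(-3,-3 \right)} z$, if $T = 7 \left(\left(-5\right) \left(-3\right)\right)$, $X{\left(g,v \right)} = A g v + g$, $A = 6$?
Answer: $4386$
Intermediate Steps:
$X{\left(g,v \right)} = g + 6 g v$ ($X{\left(g,v \right)} = 6 g v + g = g + 6 g v$)
$T = 105$ ($T = 7 \cdot 15 = 105$)
$z = 86$ ($z = 105 - 19 = 86$)
$X{\left(-3,-3 \right)} z = - 3 \left(1 + 6 \left(-3\right)\right) 86 = - 3 \left(1 - 18\right) 86 = \left(-3\right) \left(-17\right) 86 = 51 \cdot 86 = 4386$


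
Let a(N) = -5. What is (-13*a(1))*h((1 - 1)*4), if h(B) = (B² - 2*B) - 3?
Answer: -195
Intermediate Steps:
h(B) = -3 + B² - 2*B
(-13*a(1))*h((1 - 1)*4) = (-13*(-5))*(-3 + ((1 - 1)*4)² - 2*(1 - 1)*4) = 65*(-3 + (0*4)² - 0*4) = 65*(-3 + 0² - 2*0) = 65*(-3 + 0 + 0) = 65*(-3) = -195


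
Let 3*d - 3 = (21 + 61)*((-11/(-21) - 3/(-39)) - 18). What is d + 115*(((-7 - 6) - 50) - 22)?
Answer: -8394406/819 ≈ -10250.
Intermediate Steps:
d = -388681/819 (d = 1 + ((21 + 61)*((-11/(-21) - 3/(-39)) - 18))/3 = 1 + (82*((-11*(-1/21) - 3*(-1/39)) - 18))/3 = 1 + (82*((11/21 + 1/13) - 18))/3 = 1 + (82*(164/273 - 18))/3 = 1 + (82*(-4750/273))/3 = 1 + (⅓)*(-389500/273) = 1 - 389500/819 = -388681/819 ≈ -474.58)
d + 115*(((-7 - 6) - 50) - 22) = -388681/819 + 115*(((-7 - 6) - 50) - 22) = -388681/819 + 115*((-13 - 50) - 22) = -388681/819 + 115*(-63 - 22) = -388681/819 + 115*(-85) = -388681/819 - 9775 = -8394406/819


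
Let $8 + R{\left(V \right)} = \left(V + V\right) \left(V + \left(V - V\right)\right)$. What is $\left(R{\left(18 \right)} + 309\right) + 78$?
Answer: $1027$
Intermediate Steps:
$R{\left(V \right)} = -8 + 2 V^{2}$ ($R{\left(V \right)} = -8 + \left(V + V\right) \left(V + \left(V - V\right)\right) = -8 + 2 V \left(V + 0\right) = -8 + 2 V V = -8 + 2 V^{2}$)
$\left(R{\left(18 \right)} + 309\right) + 78 = \left(\left(-8 + 2 \cdot 18^{2}\right) + 309\right) + 78 = \left(\left(-8 + 2 \cdot 324\right) + 309\right) + 78 = \left(\left(-8 + 648\right) + 309\right) + 78 = \left(640 + 309\right) + 78 = 949 + 78 = 1027$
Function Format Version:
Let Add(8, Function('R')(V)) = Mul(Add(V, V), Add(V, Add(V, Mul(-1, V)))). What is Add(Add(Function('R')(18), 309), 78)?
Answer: 1027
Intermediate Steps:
Function('R')(V) = Add(-8, Mul(2, Pow(V, 2))) (Function('R')(V) = Add(-8, Mul(Add(V, V), Add(V, Add(V, Mul(-1, V))))) = Add(-8, Mul(Mul(2, V), Add(V, 0))) = Add(-8, Mul(Mul(2, V), V)) = Add(-8, Mul(2, Pow(V, 2))))
Add(Add(Function('R')(18), 309), 78) = Add(Add(Add(-8, Mul(2, Pow(18, 2))), 309), 78) = Add(Add(Add(-8, Mul(2, 324)), 309), 78) = Add(Add(Add(-8, 648), 309), 78) = Add(Add(640, 309), 78) = Add(949, 78) = 1027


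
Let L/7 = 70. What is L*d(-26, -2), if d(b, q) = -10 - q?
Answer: -3920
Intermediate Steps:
L = 490 (L = 7*70 = 490)
L*d(-26, -2) = 490*(-10 - 1*(-2)) = 490*(-10 + 2) = 490*(-8) = -3920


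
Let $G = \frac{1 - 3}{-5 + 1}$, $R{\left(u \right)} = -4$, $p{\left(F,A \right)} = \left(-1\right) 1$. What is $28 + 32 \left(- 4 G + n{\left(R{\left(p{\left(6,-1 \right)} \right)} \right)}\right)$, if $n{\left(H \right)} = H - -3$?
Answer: $-68$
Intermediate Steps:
$p{\left(F,A \right)} = -1$
$n{\left(H \right)} = 3 + H$ ($n{\left(H \right)} = H + 3 = 3 + H$)
$G = \frac{1}{2}$ ($G = - \frac{2}{-4} = \left(-2\right) \left(- \frac{1}{4}\right) = \frac{1}{2} \approx 0.5$)
$28 + 32 \left(- 4 G + n{\left(R{\left(p{\left(6,-1 \right)} \right)} \right)}\right) = 28 + 32 \left(\left(-4\right) \frac{1}{2} + \left(3 - 4\right)\right) = 28 + 32 \left(-2 - 1\right) = 28 + 32 \left(-3\right) = 28 - 96 = -68$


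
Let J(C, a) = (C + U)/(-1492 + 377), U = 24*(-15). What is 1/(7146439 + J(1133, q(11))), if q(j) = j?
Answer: 1115/7968278712 ≈ 1.3993e-7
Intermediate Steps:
U = -360
J(C, a) = 72/223 - C/1115 (J(C, a) = (C - 360)/(-1492 + 377) = (-360 + C)/(-1115) = (-360 + C)*(-1/1115) = 72/223 - C/1115)
1/(7146439 + J(1133, q(11))) = 1/(7146439 + (72/223 - 1/1115*1133)) = 1/(7146439 + (72/223 - 1133/1115)) = 1/(7146439 - 773/1115) = 1/(7968278712/1115) = 1115/7968278712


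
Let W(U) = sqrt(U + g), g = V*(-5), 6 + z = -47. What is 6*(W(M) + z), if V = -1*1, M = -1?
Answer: -306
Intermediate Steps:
z = -53 (z = -6 - 47 = -53)
V = -1
g = 5 (g = -1*(-5) = 5)
W(U) = sqrt(5 + U) (W(U) = sqrt(U + 5) = sqrt(5 + U))
6*(W(M) + z) = 6*(sqrt(5 - 1) - 53) = 6*(sqrt(4) - 53) = 6*(2 - 53) = 6*(-51) = -306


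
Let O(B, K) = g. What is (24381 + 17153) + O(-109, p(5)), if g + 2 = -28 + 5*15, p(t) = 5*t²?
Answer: 41579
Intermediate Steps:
g = 45 (g = -2 + (-28 + 5*15) = -2 + (-28 + 75) = -2 + 47 = 45)
O(B, K) = 45
(24381 + 17153) + O(-109, p(5)) = (24381 + 17153) + 45 = 41534 + 45 = 41579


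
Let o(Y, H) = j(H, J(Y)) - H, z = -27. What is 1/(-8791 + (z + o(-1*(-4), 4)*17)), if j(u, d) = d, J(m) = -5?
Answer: -1/8971 ≈ -0.00011147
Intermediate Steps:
o(Y, H) = -5 - H
1/(-8791 + (z + o(-1*(-4), 4)*17)) = 1/(-8791 + (-27 + (-5 - 1*4)*17)) = 1/(-8791 + (-27 + (-5 - 4)*17)) = 1/(-8791 + (-27 - 9*17)) = 1/(-8791 + (-27 - 153)) = 1/(-8791 - 180) = 1/(-8971) = -1/8971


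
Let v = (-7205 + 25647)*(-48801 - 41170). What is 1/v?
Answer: -1/1659245182 ≈ -6.0268e-10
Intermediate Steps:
v = -1659245182 (v = 18442*(-89971) = -1659245182)
1/v = 1/(-1659245182) = -1/1659245182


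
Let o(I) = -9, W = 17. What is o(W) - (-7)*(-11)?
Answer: -86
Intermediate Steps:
o(W) - (-7)*(-11) = -9 - (-7)*(-11) = -9 - 1*77 = -9 - 77 = -86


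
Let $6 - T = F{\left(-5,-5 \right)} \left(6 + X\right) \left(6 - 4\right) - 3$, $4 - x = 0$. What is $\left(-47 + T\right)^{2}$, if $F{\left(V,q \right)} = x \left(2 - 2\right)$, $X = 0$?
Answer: $1444$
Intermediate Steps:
$x = 4$ ($x = 4 - 0 = 4 + 0 = 4$)
$F{\left(V,q \right)} = 0$ ($F{\left(V,q \right)} = 4 \left(2 - 2\right) = 4 \cdot 0 = 0$)
$T = 9$ ($T = 6 - \left(0 \left(6 + 0\right) \left(6 - 4\right) - 3\right) = 6 - \left(0 \cdot 6 \cdot 2 - 3\right) = 6 - \left(0 \cdot 12 - 3\right) = 6 - \left(0 - 3\right) = 6 - -3 = 6 + 3 = 9$)
$\left(-47 + T\right)^{2} = \left(-47 + 9\right)^{2} = \left(-38\right)^{2} = 1444$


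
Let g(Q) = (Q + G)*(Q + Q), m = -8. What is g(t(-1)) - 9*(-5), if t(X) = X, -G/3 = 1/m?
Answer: 185/4 ≈ 46.250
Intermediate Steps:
G = 3/8 (G = -3/(-8) = -3*(-⅛) = 3/8 ≈ 0.37500)
g(Q) = 2*Q*(3/8 + Q) (g(Q) = (Q + 3/8)*(Q + Q) = (3/8 + Q)*(2*Q) = 2*Q*(3/8 + Q))
g(t(-1)) - 9*(-5) = (¼)*(-1)*(3 + 8*(-1)) - 9*(-5) = (¼)*(-1)*(3 - 8) + 45 = (¼)*(-1)*(-5) + 45 = 5/4 + 45 = 185/4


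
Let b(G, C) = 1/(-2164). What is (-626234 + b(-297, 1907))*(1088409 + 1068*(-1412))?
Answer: 568638976381839/2164 ≈ 2.6277e+11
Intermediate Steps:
b(G, C) = -1/2164
(-626234 + b(-297, 1907))*(1088409 + 1068*(-1412)) = (-626234 - 1/2164)*(1088409 + 1068*(-1412)) = -1355170377*(1088409 - 1508016)/2164 = -1355170377/2164*(-419607) = 568638976381839/2164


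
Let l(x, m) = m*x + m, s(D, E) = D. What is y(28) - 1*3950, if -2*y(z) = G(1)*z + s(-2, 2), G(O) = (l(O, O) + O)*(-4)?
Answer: -3781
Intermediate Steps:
l(x, m) = m + m*x
G(O) = -4*O - 4*O*(1 + O) (G(O) = (O*(1 + O) + O)*(-4) = (O + O*(1 + O))*(-4) = -4*O - 4*O*(1 + O))
y(z) = 1 + 6*z (y(z) = -((4*1*(-2 - 1*1))*z - 2)/2 = -((4*1*(-2 - 1))*z - 2)/2 = -((4*1*(-3))*z - 2)/2 = -(-12*z - 2)/2 = -(-2 - 12*z)/2 = 1 + 6*z)
y(28) - 1*3950 = (1 + 6*28) - 1*3950 = (1 + 168) - 3950 = 169 - 3950 = -3781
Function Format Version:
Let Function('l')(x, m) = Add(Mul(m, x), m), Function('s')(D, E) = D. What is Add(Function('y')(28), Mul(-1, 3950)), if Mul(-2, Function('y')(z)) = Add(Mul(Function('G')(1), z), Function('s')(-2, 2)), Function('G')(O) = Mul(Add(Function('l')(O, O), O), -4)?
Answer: -3781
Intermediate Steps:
Function('l')(x, m) = Add(m, Mul(m, x))
Function('G')(O) = Add(Mul(-4, O), Mul(-4, O, Add(1, O))) (Function('G')(O) = Mul(Add(Mul(O, Add(1, O)), O), -4) = Mul(Add(O, Mul(O, Add(1, O))), -4) = Add(Mul(-4, O), Mul(-4, O, Add(1, O))))
Function('y')(z) = Add(1, Mul(6, z)) (Function('y')(z) = Mul(Rational(-1, 2), Add(Mul(Mul(4, 1, Add(-2, Mul(-1, 1))), z), -2)) = Mul(Rational(-1, 2), Add(Mul(Mul(4, 1, Add(-2, -1)), z), -2)) = Mul(Rational(-1, 2), Add(Mul(Mul(4, 1, -3), z), -2)) = Mul(Rational(-1, 2), Add(Mul(-12, z), -2)) = Mul(Rational(-1, 2), Add(-2, Mul(-12, z))) = Add(1, Mul(6, z)))
Add(Function('y')(28), Mul(-1, 3950)) = Add(Add(1, Mul(6, 28)), Mul(-1, 3950)) = Add(Add(1, 168), -3950) = Add(169, -3950) = -3781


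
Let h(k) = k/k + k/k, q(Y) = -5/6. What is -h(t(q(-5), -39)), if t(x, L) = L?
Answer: -2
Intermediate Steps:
q(Y) = -⅚ (q(Y) = -5*⅙ = -⅚)
h(k) = 2 (h(k) = 1 + 1 = 2)
-h(t(q(-5), -39)) = -1*2 = -2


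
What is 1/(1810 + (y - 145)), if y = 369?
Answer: 1/2034 ≈ 0.00049164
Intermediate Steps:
1/(1810 + (y - 145)) = 1/(1810 + (369 - 145)) = 1/(1810 + 224) = 1/2034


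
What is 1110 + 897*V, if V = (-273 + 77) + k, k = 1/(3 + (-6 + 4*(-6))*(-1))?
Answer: -1921423/11 ≈ -1.7467e+5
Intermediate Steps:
k = 1/33 (k = 1/(3 + (-6 - 24)*(-1)) = 1/(3 - 30*(-1)) = 1/(3 + 30) = 1/33 ≈ 0.030303)
V = -6467/33 (V = (-273 + 77) + 1/33 = -196 + 1/33 = -6467/33 ≈ -195.97)
1110 + 897*V = 1110 + 897*(-6467/33) = 1110 - 1933633/11 = -1921423/11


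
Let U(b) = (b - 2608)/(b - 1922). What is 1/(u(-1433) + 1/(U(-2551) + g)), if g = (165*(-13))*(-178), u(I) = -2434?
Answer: -243977327/593840813279 ≈ -0.00041085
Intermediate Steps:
U(b) = (-2608 + b)/(-1922 + b)
g = 381810 (g = -2145*(-178) = 381810)
1/(u(-1433) + 1/(U(-2551) + g)) = 1/(-2434 + 1/((-2608 - 2551)/(-1922 - 2551) + 381810)) = 1/(-2434 + 1/(-5159/(-4473) + 381810)) = 1/(-2434 + 1/(-1/4473*(-5159) + 381810)) = 1/(-2434 + 1/(737/639 + 381810)) = 1/(-2434 + 1/(243977327/639)) = 1/(-2434 + 639/243977327) = 1/(-593840813279/243977327) = -243977327/593840813279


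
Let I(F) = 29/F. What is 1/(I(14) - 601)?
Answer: -14/8385 ≈ -0.0016696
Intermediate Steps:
1/(I(14) - 601) = 1/(29/14 - 601) = 1/(-8385/14) = -14/8385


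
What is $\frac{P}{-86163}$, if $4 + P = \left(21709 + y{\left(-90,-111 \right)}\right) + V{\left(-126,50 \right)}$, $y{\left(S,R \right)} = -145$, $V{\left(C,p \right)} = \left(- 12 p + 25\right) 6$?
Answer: $- \frac{18110}{86163} \approx -0.21018$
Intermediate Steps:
$V{\left(C,p \right)} = 150 - 72 p$ ($V{\left(C,p \right)} = \left(25 - 12 p\right) 6 = 150 - 72 p$)
$P = 18110$ ($P = -4 + \left(\left(21709 - 145\right) + \left(150 - 3600\right)\right) = -4 + \left(21564 + \left(150 - 3600\right)\right) = -4 + \left(21564 - 3450\right) = -4 + 18114 = 18110$)
$\frac{P}{-86163} = \frac{18110}{-86163} = 18110 \left(- \frac{1}{86163}\right) = - \frac{18110}{86163}$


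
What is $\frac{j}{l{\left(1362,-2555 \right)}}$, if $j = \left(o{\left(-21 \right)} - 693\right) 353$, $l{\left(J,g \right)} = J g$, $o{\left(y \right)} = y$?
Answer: $\frac{6001}{82855} \approx 0.072428$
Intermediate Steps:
$j = -252042$ ($j = \left(-21 - 693\right) 353 = \left(-714\right) 353 = -252042$)
$\frac{j}{l{\left(1362,-2555 \right)}} = - \frac{252042}{1362 \left(-2555\right)} = - \frac{252042}{-3479910} = \left(-252042\right) \left(- \frac{1}{3479910}\right) = \frac{6001}{82855}$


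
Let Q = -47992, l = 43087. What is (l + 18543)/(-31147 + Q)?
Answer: -61630/79139 ≈ -0.77876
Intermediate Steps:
(l + 18543)/(-31147 + Q) = (43087 + 18543)/(-31147 - 47992) = 61630/(-79139) = 61630*(-1/79139) = -61630/79139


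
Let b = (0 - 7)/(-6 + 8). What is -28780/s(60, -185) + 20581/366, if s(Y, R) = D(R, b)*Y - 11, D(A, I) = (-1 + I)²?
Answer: 3561511/110166 ≈ 32.329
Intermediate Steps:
b = -7/2 ≈ -3.5000
s(Y, R) = -11 + 81*Y/4 (s(Y, R) = (-1 - 7/2)²*Y - 11 = (-9/2)²*Y - 11 = 81*Y/4 - 11 = -11 + 81*Y/4)
-28780/s(60, -185) + 20581/366 = -28780/(-11 + (81/4)*60) + 20581/366 = -28780/(-11 + 1215) + 20581*(1/366) = -28780/1204 + 20581/366 = -28780*1/1204 + 20581/366 = -7195/301 + 20581/366 = 3561511/110166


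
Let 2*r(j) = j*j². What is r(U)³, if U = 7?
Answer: 40353607/8 ≈ 5.0442e+6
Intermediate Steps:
r(j) = j³/2 (r(j) = (j*j²)/2 = j³/2)
r(U)³ = ((½)*7³)³ = ((½)*343)³ = (343/2)³ = 40353607/8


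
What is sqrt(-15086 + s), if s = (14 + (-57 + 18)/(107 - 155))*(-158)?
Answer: I*sqrt(278822)/4 ≈ 132.01*I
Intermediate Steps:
s = -18723/8 (s = (14 - 39/(-48))*(-158) = (14 - 39*(-1/48))*(-158) = (14 + 13/16)*(-158) = (237/16)*(-158) = -18723/8 ≈ -2340.4)
sqrt(-15086 + s) = sqrt(-15086 - 18723/8) = sqrt(-139411/8) = I*sqrt(278822)/4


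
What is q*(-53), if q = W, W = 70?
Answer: -3710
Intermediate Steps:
q = 70
q*(-53) = 70*(-53) = -3710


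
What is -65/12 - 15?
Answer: -245/12 ≈ -20.417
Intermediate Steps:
-65/12 - 15 = -245/12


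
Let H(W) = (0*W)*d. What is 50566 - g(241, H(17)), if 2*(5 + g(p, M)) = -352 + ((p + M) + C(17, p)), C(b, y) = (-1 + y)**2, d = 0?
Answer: 43653/2 ≈ 21827.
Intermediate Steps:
H(W) = 0 (H(W) = (0*W)*0 = 0*0 = 0)
g(p, M) = -181 + M/2 + p/2 + (-1 + p)**2/2 (g(p, M) = -5 + (-352 + ((p + M) + (-1 + p)**2))/2 = -5 + (-352 + ((M + p) + (-1 + p)**2))/2 = -5 + (-352 + (M + p + (-1 + p)**2))/2 = -5 + (-352 + M + p + (-1 + p)**2)/2 = -5 + (-176 + M/2 + p/2 + (-1 + p)**2/2) = -181 + M/2 + p/2 + (-1 + p)**2/2)
50566 - g(241, H(17)) = 50566 - (-361/2 + (1/2)*0 + (1/2)*241**2 - 1/2*241) = 50566 - (-361/2 + 0 + (1/2)*58081 - 241/2) = 50566 - (-361/2 + 0 + 58081/2 - 241/2) = 50566 - 1*57479/2 = 50566 - 57479/2 = 43653/2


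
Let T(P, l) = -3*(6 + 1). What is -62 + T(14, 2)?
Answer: -83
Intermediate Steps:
T(P, l) = -21 (T(P, l) = -3*7 = -21)
-62 + T(14, 2) = -62 - 21 = -83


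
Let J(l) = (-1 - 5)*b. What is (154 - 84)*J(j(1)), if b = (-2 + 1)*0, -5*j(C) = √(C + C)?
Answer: 0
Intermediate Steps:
j(C) = -√2*√C/5 (j(C) = -√(C + C)/5 = -√2*√C/5)
b = 0 (b = -1*0 = 0)
J(l) = 0 (J(l) = (-1 - 5)*0 = -6*0 = 0)
(154 - 84)*J(j(1)) = (154 - 84)*0 = 70*0 = 0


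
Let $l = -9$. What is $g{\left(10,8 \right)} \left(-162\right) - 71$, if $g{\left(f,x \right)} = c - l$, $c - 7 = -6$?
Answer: $-1691$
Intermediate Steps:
$c = 1$ ($c = 7 - 6 = 1$)
$g{\left(f,x \right)} = 10$ ($g{\left(f,x \right)} = 1 - -9 = 1 + 9 = 10$)
$g{\left(10,8 \right)} \left(-162\right) - 71 = 10 \left(-162\right) - 71 = -1620 - 71 = -1691$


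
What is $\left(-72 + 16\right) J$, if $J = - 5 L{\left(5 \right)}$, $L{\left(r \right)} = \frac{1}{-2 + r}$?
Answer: $\frac{280}{3} \approx 93.333$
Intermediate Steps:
$J = - \frac{5}{3}$ ($J = - \frac{5}{-2 + 5} = - \frac{5}{3} \approx -1.6667$)
$\left(-72 + 16\right) J = \left(-72 + 16\right) \left(- \frac{5}{3}\right) = \left(-56\right) \left(- \frac{5}{3}\right) = \frac{280}{3}$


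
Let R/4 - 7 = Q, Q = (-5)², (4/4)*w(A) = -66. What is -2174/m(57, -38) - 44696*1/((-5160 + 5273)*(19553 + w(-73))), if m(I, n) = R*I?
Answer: -2556658705/8033009088 ≈ -0.31827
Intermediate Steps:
w(A) = -66
Q = 25
R = 128 (R = 28 + 4*25 = 28 + 100 = 128)
m(I, n) = 128*I
-2174/m(57, -38) - 44696*1/((-5160 + 5273)*(19553 + w(-73))) = -2174/(128*57) - 44696*1/((-5160 + 5273)*(19553 - 66)) = -2174/7296 - 44696/(19487*113) = -2174*1/7296 - 44696/2202031 = -1087/3648 - 44696*1/2202031 = -1087/3648 - 44696/2202031 = -2556658705/8033009088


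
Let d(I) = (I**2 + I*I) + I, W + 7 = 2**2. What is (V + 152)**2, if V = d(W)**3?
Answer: 12439729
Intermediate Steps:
W = -3 (W = -7 + 2**2 = -7 + 4 = -3)
d(I) = I + 2*I**2 (d(I) = (I**2 + I**2) + I = 2*I**2 + I = I + 2*I**2)
V = 3375 (V = (-3*(1 + 2*(-3)))**3 = (-3*(1 - 6))**3 = (-3*(-5))**3 = 15**3 = 3375)
(V + 152)**2 = (3375 + 152)**2 = 3527**2 = 12439729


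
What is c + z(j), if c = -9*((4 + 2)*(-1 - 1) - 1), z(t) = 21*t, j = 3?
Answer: 180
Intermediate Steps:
c = 117 (c = -9*(6*(-2) - 1) = -9*(-12 - 1) = -9*(-13) = 117)
c + z(j) = 117 + 21*3 = 117 + 63 = 180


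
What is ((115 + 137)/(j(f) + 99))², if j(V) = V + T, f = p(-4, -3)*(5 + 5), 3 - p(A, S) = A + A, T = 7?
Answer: 49/36 ≈ 1.3611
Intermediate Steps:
p(A, S) = 3 - 2*A (p(A, S) = 3 - (A + A) = 3 - 2*A)
f = 110 (f = (3 - 2*(-4))*(5 + 5) = (3 + 8)*10 = 11*10 = 110)
j(V) = 7 + V (j(V) = V + 7 = 7 + V)
((115 + 137)/(j(f) + 99))² = ((115 + 137)/((7 + 110) + 99))² = (252/(117 + 99))² = (252/216)² = (252*(1/216))² = (7/6)² = 49/36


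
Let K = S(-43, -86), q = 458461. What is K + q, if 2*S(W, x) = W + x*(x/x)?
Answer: 916793/2 ≈ 4.5840e+5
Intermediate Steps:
S(W, x) = W/2 + x/2 (S(W, x) = (W + x*(x/x))/2 = (W + x*1)/2 = (W + x)/2 = W/2 + x/2)
K = -129/2 (K = (½)*(-43) + (½)*(-86) = -43/2 - 43 = -129/2 ≈ -64.500)
K + q = -129/2 + 458461 = 916793/2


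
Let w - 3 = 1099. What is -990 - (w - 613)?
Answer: -1479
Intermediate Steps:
w = 1102 (w = 3 + 1099 = 1102)
-990 - (w - 613) = -990 - (1102 - 613) = -990 - 1*489 = -990 - 489 = -1479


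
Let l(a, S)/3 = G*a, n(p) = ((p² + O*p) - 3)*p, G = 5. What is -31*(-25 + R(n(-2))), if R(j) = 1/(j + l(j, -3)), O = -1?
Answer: 74431/96 ≈ 775.32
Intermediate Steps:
n(p) = p*(-3 + p² - p) (n(p) = ((p² - p) - 3)*p = (-3 + p² - p)*p = p*(-3 + p² - p))
l(a, S) = 15*a (l(a, S) = 3*(5*a) = 15*a)
R(j) = 1/(16*j) (R(j) = 1/(j + 15*j) = 1/(16*j))
-31*(-25 + R(n(-2))) = -31*(-25 + 1/(16*((-2*(-3 + (-2)² - 1*(-2)))))) = -31*(-25 + 1/(16*((-2*(-3 + 4 + 2))))) = -31*(-25 + 1/(16*((-2*3)))) = -31*(-25 + (1/16)/(-6)) = -31*(-25 + (1/16)*(-⅙)) = -31*(-25 - 1/96) = -31*(-2401/96) = 74431/96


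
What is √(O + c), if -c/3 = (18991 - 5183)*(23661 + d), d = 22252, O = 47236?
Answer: 14*I*√9703331 ≈ 43610.0*I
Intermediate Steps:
c = -1901900112 (c = -3*(18991 - 5183)*(23661 + 22252) = -41424*45913 = -3*633966704 = -1901900112)
√(O + c) = √(47236 - 1901900112) = √(-1901852876) = 14*I*√9703331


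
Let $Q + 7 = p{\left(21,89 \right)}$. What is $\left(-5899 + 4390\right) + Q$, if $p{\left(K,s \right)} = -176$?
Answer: $-1692$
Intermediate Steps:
$Q = -183$ ($Q = -7 - 176 = -183$)
$\left(-5899 + 4390\right) + Q = \left(-5899 + 4390\right) - 183 = -1509 - 183 = -1692$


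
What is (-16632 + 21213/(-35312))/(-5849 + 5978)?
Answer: -195776799/1518416 ≈ -128.93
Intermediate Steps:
(-16632 + 21213/(-35312))/(-5849 + 5978) = (-16632 + 21213*(-1/35312))/129 = (-16632 - 21213/35312)*(1/129) = -587330397/35312*1/129 = -195776799/1518416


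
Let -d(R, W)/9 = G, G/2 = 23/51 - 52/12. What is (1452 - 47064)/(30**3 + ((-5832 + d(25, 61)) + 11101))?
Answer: -775404/549761 ≈ -1.4104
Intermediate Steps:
G = -132/17 (G = 2*(23/51 - 52/12) = 2*(23*(1/51) - 52*1/12) = 2*(23/51 - 13/3) = 2*(-66/17) = -132/17 ≈ -7.7647)
d(R, W) = 1188/17 (d(R, W) = -9*(-132/17) = 1188/17)
(1452 - 47064)/(30**3 + ((-5832 + d(25, 61)) + 11101)) = (1452 - 47064)/(30**3 + ((-5832 + 1188/17) + 11101)) = -45612/(27000 + (-97956/17 + 11101)) = -45612/(27000 + 90761/17) = -45612/549761/17 = -45612*17/549761 = -775404/549761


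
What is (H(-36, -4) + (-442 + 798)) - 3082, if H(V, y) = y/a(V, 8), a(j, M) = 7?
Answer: -19086/7 ≈ -2726.6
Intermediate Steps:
H(V, y) = y/7
(H(-36, -4) + (-442 + 798)) - 3082 = ((⅐)*(-4) + (-442 + 798)) - 3082 = (-4/7 + 356) - 3082 = 2488/7 - 3082 = -19086/7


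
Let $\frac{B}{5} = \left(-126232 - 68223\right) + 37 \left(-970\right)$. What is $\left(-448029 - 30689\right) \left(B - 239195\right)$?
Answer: $665858440560$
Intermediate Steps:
$B = -1151725$ ($B = 5 \left(\left(-126232 - 68223\right) + 37 \left(-970\right)\right) = 5 \left(-194455 - 35890\right) = 5 \left(-230345\right) = -1151725$)
$\left(-448029 - 30689\right) \left(B - 239195\right) = \left(-448029 - 30689\right) \left(-1151725 - 239195\right) = \left(-478718\right) \left(-1390920\right) = 665858440560$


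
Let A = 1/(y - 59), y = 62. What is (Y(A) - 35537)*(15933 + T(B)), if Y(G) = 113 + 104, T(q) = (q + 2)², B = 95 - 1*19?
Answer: -777640440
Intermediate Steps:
B = 76 (B = 95 - 19 = 76)
T(q) = (2 + q)²
A = ⅓ (A = 1/(62 - 59) = 1/3 = ⅓ ≈ 0.33333)
Y(G) = 217
(Y(A) - 35537)*(15933 + T(B)) = (217 - 35537)*(15933 + (2 + 76)²) = -35320*(15933 + 78²) = -35320*(15933 + 6084) = -35320*22017 = -777640440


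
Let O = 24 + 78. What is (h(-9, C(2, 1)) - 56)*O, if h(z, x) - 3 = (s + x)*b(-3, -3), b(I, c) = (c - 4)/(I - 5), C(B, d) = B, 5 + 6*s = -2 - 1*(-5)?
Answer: -21029/4 ≈ -5257.3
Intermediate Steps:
s = -⅓ (s = -⅚ + (-2 - 1*(-5))/6 = -⅚ + (-2 + 5)/6 = -⅚ + (⅙)*3 = -⅚ + ½ = -⅓ ≈ -0.33333)
b(I, c) = (-4 + c)/(-5 + I)
h(z, x) = 65/24 + 7*x/8 (h(z, x) = 3 + (-⅓ + x)*((-4 - 3)/(-5 - 3)) = 3 + (-⅓ + x)*(-7/(-8)) = 3 + (-⅓ + x)*(-⅛*(-7)) = 3 + (-⅓ + x)*(7/8) = 3 + (-7/24 + 7*x/8) = 65/24 + 7*x/8)
O = 102
(h(-9, C(2, 1)) - 56)*O = ((65/24 + (7/8)*2) - 56)*102 = ((65/24 + 7/4) - 56)*102 = (107/24 - 56)*102 = -1237/24*102 = -21029/4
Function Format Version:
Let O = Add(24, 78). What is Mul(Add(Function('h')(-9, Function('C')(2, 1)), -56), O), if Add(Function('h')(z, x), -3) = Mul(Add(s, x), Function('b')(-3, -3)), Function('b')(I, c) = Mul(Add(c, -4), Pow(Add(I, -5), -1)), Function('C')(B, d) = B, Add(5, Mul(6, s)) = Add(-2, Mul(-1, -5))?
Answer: Rational(-21029, 4) ≈ -5257.3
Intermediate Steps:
s = Rational(-1, 3) (s = Add(Rational(-5, 6), Mul(Rational(1, 6), Add(-2, Mul(-1, -5)))) = Add(Rational(-5, 6), Mul(Rational(1, 6), Add(-2, 5))) = Add(Rational(-5, 6), Mul(Rational(1, 6), 3)) = Add(Rational(-5, 6), Rational(1, 2)) = Rational(-1, 3) ≈ -0.33333)
Function('b')(I, c) = Mul(Pow(Add(-5, I), -1), Add(-4, c)) (Function('b')(I, c) = Mul(Add(-4, c), Pow(Add(-5, I), -1)) = Mul(Pow(Add(-5, I), -1), Add(-4, c)))
Function('h')(z, x) = Add(Rational(65, 24), Mul(Rational(7, 8), x)) (Function('h')(z, x) = Add(3, Mul(Add(Rational(-1, 3), x), Mul(Pow(Add(-5, -3), -1), Add(-4, -3)))) = Add(3, Mul(Add(Rational(-1, 3), x), Mul(Pow(-8, -1), -7))) = Add(3, Mul(Add(Rational(-1, 3), x), Mul(Rational(-1, 8), -7))) = Add(3, Mul(Add(Rational(-1, 3), x), Rational(7, 8))) = Add(3, Add(Rational(-7, 24), Mul(Rational(7, 8), x))) = Add(Rational(65, 24), Mul(Rational(7, 8), x)))
O = 102
Mul(Add(Function('h')(-9, Function('C')(2, 1)), -56), O) = Mul(Add(Add(Rational(65, 24), Mul(Rational(7, 8), 2)), -56), 102) = Mul(Add(Add(Rational(65, 24), Rational(7, 4)), -56), 102) = Mul(Add(Rational(107, 24), -56), 102) = Mul(Rational(-1237, 24), 102) = Rational(-21029, 4)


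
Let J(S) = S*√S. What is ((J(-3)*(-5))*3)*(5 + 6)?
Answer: 495*I*√3 ≈ 857.37*I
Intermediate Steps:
J(S) = S^(3/2)
((J(-3)*(-5))*3)*(5 + 6) = (((-3)^(3/2)*(-5))*3)*(5 + 6) = ((-3*I*√3*(-5))*3)*11 = ((15*I*√3)*3)*11 = (45*I*√3)*11 = 495*I*√3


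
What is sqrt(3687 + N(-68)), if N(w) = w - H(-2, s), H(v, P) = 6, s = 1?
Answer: sqrt(3613) ≈ 60.108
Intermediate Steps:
N(w) = -6 + w (N(w) = w - 1*6 = w - 6 = -6 + w)
sqrt(3687 + N(-68)) = sqrt(3687 + (-6 - 68)) = sqrt(3687 - 74) = sqrt(3613)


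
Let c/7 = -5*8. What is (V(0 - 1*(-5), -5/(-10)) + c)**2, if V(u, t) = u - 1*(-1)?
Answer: 75076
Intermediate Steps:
c = -280 (c = 7*(-5*8) = 7*(-40) = -280)
V(u, t) = 1 + u (V(u, t) = u + 1 = 1 + u)
(V(0 - 1*(-5), -5/(-10)) + c)**2 = ((1 + (0 - 1*(-5))) - 280)**2 = ((1 + (0 + 5)) - 280)**2 = ((1 + 5) - 280)**2 = (6 - 280)**2 = (-274)**2 = 75076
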